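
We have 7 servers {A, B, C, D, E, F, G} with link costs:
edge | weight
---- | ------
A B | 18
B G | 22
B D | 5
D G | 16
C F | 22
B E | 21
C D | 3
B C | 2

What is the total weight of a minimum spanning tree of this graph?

Grow the tree from C using Prim:
Step 1: frontier [B C 2, C D 3, C F 22] → take B C (2); add B.
Step 2: frontier [B D 5, A B 18, B E 21, B G 22, C D 3, C F 22] → take C D (3); add D.
Step 3: frontier [A B 18, B E 21, B G 22, C F 22, D G 16] → take D G (16); add G.
Step 4: frontier [A B 18, B E 21, C F 22] → take A B (18); add A.
Step 5: frontier [B E 21, C F 22] → take B E (21); add E.
Step 6: frontier [C F 22] → take C F (22); add F.
MST edges: B C, C D, D G, A B, B E, C F; total weight 2+3+16+18+21+22 = 82.

82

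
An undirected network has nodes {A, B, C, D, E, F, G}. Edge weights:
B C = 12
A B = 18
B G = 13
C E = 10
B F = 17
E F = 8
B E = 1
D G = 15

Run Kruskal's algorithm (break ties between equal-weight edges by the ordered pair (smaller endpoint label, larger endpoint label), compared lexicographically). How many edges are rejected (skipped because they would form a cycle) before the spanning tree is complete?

Kruskal: consider edges lightest-first.
B E (1): add. Components now {A} {B,E} {C} {D} {F} {G}
E F (8): add. Components now {A} {B,E,F} {C} {D} {G}
C E (10): add. Components now {A} {B,C,E,F} {D} {G}
B C (12): skip — B and C already connected.
B G (13): add. Components now {A} {B,C,E,F,G} {D}
D G (15): add. Components now {A} {B,C,D,E,F,G}
B F (17): skip — B and F already connected.
A B (18): add. Components now {A,B,C,D,E,F,G}
Edges rejected before the tree was complete: 2.

2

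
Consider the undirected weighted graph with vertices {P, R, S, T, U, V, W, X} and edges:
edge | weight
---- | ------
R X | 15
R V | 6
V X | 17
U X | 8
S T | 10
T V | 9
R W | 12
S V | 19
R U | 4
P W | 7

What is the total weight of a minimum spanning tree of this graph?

56

Prim's algorithm from R:
Step 1: cheapest edge leaving the tree is R U (4); add U.
Step 2: cheapest edge leaving the tree is R V (6); add V.
Step 3: cheapest edge leaving the tree is U X (8); add X.
Step 4: cheapest edge leaving the tree is T V (9); add T.
Step 5: cheapest edge leaving the tree is S T (10); add S.
Step 6: cheapest edge leaving the tree is R W (12); add W.
Step 7: cheapest edge leaving the tree is P W (7); add P.
MST edges: R U, R V, U X, T V, S T, R W, P W; total weight 4+6+8+9+10+12+7 = 56.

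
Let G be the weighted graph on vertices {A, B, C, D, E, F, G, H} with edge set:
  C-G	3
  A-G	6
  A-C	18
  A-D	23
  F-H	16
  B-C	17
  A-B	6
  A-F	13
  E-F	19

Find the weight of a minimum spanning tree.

86

Prim, starting at B.
Step 1: cheapest edge leaving the tree is A-B (6); add A.
Step 2: cheapest edge leaving the tree is A-G (6); add G.
Step 3: cheapest edge leaving the tree is C-G (3); add C.
Step 4: cheapest edge leaving the tree is A-F (13); add F.
Step 5: cheapest edge leaving the tree is F-H (16); add H.
Step 6: cheapest edge leaving the tree is E-F (19); add E.
Step 7: cheapest edge leaving the tree is A-D (23); add D.
MST edges: A-B, A-G, C-G, A-F, F-H, E-F, A-D; total weight 6+6+3+13+16+19+23 = 86.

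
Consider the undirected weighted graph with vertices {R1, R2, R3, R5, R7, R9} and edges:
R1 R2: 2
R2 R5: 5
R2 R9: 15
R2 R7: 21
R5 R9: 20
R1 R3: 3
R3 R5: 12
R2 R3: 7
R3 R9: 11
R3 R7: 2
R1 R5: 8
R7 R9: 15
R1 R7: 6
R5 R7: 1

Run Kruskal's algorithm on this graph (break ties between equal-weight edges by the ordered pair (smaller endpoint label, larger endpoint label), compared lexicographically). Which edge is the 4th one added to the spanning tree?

Sort edges by weight, then run Kruskal:
R5 R7 (1): add — endpoints in different components.
R1 R2 (2): add — endpoints in different components.
R3 R7 (2): add — endpoints in different components.
R1 R3 (3): add — endpoints in different components.
R2 R5 (5): skip — R5 and R2 already connected.
R1 R7 (6): skip — R1 and R7 already connected.
R2 R3 (7): skip — R3 and R2 already connected.
R1 R5 (8): skip — R1 and R5 already connected.
R3 R9 (11): add — endpoints in different components.
The 4th edge added is R1 R3.

R1-R3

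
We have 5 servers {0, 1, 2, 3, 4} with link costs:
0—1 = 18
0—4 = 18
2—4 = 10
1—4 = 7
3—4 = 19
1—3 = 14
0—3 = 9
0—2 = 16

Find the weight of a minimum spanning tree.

Grow the tree from 3 using Prim:
Step 1: cheapest edge leaving the tree is 0—3 (9); add 0.
Step 2: cheapest edge leaving the tree is 1—3 (14); add 1.
Step 3: cheapest edge leaving the tree is 1—4 (7); add 4.
Step 4: cheapest edge leaving the tree is 2—4 (10); add 2.
MST edges: 0—3, 1—3, 1—4, 2—4; total weight 9+14+7+10 = 40.

40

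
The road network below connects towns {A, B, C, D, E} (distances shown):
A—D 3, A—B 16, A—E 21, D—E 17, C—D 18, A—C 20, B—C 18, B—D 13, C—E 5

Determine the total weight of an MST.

Prim, starting at B.
Step 1: frontier [B—D 13, A—B 16, B—C 18] → take B—D (13); add D.
Step 2: frontier [A—B 16, B—C 18, A—D 3, D—E 17, C—D 18] → take A—D (3); add A.
Step 3: frontier [A—C 20, A—E 21, B—C 18, D—E 17, C—D 18] → take D—E (17); add E.
Step 4: frontier [A—C 20, B—C 18, C—D 18, C—E 5] → take C—E (5); add C.
MST edges: B—D, A—D, D—E, C—E; total weight 13+3+17+5 = 38.

38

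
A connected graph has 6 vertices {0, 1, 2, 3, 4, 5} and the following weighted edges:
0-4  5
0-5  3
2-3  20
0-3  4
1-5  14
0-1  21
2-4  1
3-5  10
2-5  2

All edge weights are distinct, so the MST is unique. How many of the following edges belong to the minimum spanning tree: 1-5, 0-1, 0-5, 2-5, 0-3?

Kruskal's algorithm — process edges by increasing weight (ties by edge label):
2-4 (1): add. Components now {0} {1} {2,4} {3} {5}
2-5 (2): add. Components now {0} {1} {2,4,5} {3}
0-5 (3): add. Components now {0,2,4,5} {1} {3}
0-3 (4): add. Components now {0,2,3,4,5} {1}
0-4 (5): skip — 0 and 4 already connected.
3-5 (10): skip — 3 and 5 already connected.
1-5 (14): add. Components now {0,1,2,3,4,5}
MST edge set: {2-4, 2-5, 0-5, 0-3, 1-5}.
Of the listed edges, {1-5, 0-5, 2-5, 0-3} are in the MST → 4.

4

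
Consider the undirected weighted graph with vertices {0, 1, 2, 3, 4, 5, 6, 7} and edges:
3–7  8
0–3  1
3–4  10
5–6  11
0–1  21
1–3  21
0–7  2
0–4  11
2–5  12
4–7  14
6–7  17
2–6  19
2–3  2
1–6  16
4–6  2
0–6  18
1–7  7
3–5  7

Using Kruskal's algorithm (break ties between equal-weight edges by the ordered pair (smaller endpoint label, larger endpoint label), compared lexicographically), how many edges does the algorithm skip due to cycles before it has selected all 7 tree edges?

Kruskal's algorithm — process edges by increasing weight (ties by edge label):
0–3 (1): add — endpoints in different components.
0–7 (2): add — endpoints in different components.
2–3 (2): add — endpoints in different components.
4–6 (2): add — endpoints in different components.
1–7 (7): add — endpoints in different components.
3–5 (7): add — endpoints in different components.
3–7 (8): skip — 3 and 7 already connected.
3–4 (10): add — endpoints in different components.
Edges rejected before the tree was complete: 1.

1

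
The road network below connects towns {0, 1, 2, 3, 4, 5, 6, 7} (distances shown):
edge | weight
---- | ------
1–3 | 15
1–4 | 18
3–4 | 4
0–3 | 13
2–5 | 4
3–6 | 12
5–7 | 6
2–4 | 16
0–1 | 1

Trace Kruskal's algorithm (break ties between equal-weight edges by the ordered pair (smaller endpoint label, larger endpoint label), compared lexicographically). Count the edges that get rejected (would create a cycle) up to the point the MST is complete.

1

Kruskal's algorithm — process edges by increasing weight (ties by edge label):
0–1 (1): add — endpoints in different components.
2–5 (4): add — endpoints in different components.
3–4 (4): add — endpoints in different components.
5–7 (6): add — endpoints in different components.
3–6 (12): add — endpoints in different components.
0–3 (13): add — endpoints in different components.
1–3 (15): skip — 1 and 3 already connected.
2–4 (16): add — endpoints in different components.
Edges rejected before the tree was complete: 1.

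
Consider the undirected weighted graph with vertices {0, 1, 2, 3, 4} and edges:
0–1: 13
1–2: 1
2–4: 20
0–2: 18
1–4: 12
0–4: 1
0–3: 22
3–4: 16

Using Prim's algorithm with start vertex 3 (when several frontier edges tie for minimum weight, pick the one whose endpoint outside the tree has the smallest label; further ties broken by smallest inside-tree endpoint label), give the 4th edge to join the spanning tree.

1-2

Grow the tree from 3 using Prim:
Step 1: frontier [3–4 16, 0–3 22] → take 3–4 (16); add 4.
Step 2: frontier [0–3 22, 0–4 1, 1–4 12, 2–4 20] → take 0–4 (1); add 0.
Step 3: frontier [0–1 13, 0–2 18, 1–4 12, 2–4 20] → take 1–4 (12); add 1.
Step 4: frontier [0–2 18, 1–2 1, 2–4 20] → take 1–2 (1); add 2.
The 4th edge added is 1–2.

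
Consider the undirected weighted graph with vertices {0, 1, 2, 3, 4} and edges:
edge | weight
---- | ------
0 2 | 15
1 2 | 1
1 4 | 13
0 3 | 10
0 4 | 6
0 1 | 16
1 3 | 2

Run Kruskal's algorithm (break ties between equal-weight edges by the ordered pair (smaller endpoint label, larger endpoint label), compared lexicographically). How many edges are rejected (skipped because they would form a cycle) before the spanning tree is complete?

0

Sort edges by weight, then run Kruskal:
1 2 (1): add. Components now {0} {1,2} {3} {4}
1 3 (2): add. Components now {0} {1,2,3} {4}
0 4 (6): add. Components now {0,4} {1,2,3}
0 3 (10): add. Components now {0,1,2,3,4}
Edges rejected before the tree was complete: 0.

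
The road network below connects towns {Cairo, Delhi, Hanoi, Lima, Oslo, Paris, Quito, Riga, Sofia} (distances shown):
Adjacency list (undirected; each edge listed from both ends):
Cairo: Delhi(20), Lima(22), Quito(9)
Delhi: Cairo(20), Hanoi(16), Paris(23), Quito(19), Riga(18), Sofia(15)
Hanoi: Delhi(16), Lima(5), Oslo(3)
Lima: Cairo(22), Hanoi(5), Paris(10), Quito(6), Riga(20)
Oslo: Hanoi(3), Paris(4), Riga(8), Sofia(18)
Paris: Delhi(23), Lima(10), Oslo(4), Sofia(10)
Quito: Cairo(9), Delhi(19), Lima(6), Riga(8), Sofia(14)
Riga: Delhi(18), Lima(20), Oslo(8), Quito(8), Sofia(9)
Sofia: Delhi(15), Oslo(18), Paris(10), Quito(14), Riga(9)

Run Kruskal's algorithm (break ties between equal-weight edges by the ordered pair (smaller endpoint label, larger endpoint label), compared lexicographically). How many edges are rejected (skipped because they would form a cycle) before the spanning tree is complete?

Kruskal's algorithm — process edges by increasing weight (ties by edge label):
Hanoi-Oslo (3): add — endpoints in different components.
Oslo-Paris (4): add — endpoints in different components.
Hanoi-Lima (5): add — endpoints in different components.
Lima-Quito (6): add — endpoints in different components.
Oslo-Riga (8): add — endpoints in different components.
Quito-Riga (8): skip — Riga and Quito already connected.
Cairo-Quito (9): add — endpoints in different components.
Riga-Sofia (9): add — endpoints in different components.
Lima-Paris (10): skip — Lima and Paris already connected.
Paris-Sofia (10): skip — Paris and Sofia already connected.
Quito-Sofia (14): skip — Quito and Sofia already connected.
Delhi-Sofia (15): add — endpoints in different components.
Edges rejected before the tree was complete: 4.

4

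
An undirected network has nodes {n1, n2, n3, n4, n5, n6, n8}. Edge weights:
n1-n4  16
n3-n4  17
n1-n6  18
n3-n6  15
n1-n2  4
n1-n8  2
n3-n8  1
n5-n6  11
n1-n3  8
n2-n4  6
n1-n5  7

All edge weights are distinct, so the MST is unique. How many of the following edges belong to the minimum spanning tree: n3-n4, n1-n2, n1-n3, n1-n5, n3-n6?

Kruskal's algorithm — process edges by increasing weight (ties by edge label):
n3-n8 (1): add — endpoints in different components.
n1-n8 (2): add — endpoints in different components.
n1-n2 (4): add — endpoints in different components.
n2-n4 (6): add — endpoints in different components.
n1-n5 (7): add — endpoints in different components.
n1-n3 (8): skip — n1 and n3 already connected.
n5-n6 (11): add — endpoints in different components.
MST edge set: {n3-n8, n1-n8, n1-n2, n2-n4, n1-n5, n5-n6}.
Of the listed edges, {n1-n2, n1-n5} are in the MST → 2.

2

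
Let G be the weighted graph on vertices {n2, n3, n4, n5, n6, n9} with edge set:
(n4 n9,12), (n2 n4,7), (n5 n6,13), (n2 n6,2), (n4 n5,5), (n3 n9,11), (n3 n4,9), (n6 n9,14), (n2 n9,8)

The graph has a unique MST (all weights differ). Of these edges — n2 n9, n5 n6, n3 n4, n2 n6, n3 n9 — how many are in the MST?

Kruskal: consider edges lightest-first.
n2 n6 (2): add — endpoints in different components.
n4 n5 (5): add — endpoints in different components.
n2 n4 (7): add — endpoints in different components.
n2 n9 (8): add — endpoints in different components.
n3 n4 (9): add — endpoints in different components.
MST edge set: {n2 n6, n4 n5, n2 n4, n2 n9, n3 n4}.
Of the listed edges, {n2 n9, n3 n4, n2 n6} are in the MST → 3.

3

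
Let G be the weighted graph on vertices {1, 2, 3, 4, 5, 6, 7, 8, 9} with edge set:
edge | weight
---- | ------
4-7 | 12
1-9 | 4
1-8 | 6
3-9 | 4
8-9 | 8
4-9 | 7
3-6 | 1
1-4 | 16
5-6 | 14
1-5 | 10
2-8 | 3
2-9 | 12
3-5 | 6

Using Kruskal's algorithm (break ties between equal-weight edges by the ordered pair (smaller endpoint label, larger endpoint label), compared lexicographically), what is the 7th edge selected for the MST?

4-9

Kruskal: consider edges lightest-first.
3-6 (1): add — endpoints in different components.
2-8 (3): add — endpoints in different components.
1-9 (4): add — endpoints in different components.
3-9 (4): add — endpoints in different components.
1-8 (6): add — endpoints in different components.
3-5 (6): add — endpoints in different components.
4-9 (7): add — endpoints in different components.
8-9 (8): skip — 8 and 9 already connected.
1-5 (10): skip — 1 and 5 already connected.
2-9 (12): skip — 2 and 9 already connected.
4-7 (12): add — endpoints in different components.
The 7th edge added is 4-9.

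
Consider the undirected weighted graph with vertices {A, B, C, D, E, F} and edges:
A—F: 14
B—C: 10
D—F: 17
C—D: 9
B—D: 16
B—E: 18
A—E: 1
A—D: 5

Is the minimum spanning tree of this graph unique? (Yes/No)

Yes

Kruskal's algorithm — process edges by increasing weight (ties by edge label):
A—E (1): add. Components now {A,E} {B} {C} {D} {F}
A—D (5): add. Components now {A,D,E} {B} {C} {F}
C—D (9): add. Components now {A,C,D,E} {B} {F}
B—C (10): add. Components now {A,B,C,D,E} {F}
A—F (14): add. Components now {A,B,C,D,E,F}
Every non-tree edge has weight strictly greater than the heaviest edge on the tree path between its endpoints, so the MST is unique.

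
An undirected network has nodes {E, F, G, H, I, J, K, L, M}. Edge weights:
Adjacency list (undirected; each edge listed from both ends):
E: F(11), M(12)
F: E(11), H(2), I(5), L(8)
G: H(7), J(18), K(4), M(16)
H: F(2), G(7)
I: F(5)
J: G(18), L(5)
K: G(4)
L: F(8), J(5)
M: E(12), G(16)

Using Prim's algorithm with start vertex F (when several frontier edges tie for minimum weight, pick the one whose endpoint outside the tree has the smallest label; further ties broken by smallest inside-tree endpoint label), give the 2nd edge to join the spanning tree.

Grow the tree from F using Prim:
Step 1: cheapest edge leaving the tree is F–H (2); add H.
Step 2: cheapest edge leaving the tree is F–I (5); add I.
Step 3: cheapest edge leaving the tree is G–H (7); add G.
Step 4: cheapest edge leaving the tree is G–K (4); add K.
Step 5: cheapest edge leaving the tree is F–L (8); add L.
Step 6: cheapest edge leaving the tree is J–L (5); add J.
Step 7: cheapest edge leaving the tree is E–F (11); add E.
Step 8: cheapest edge leaving the tree is E–M (12); add M.
The 2nd edge added is F–I.

F-I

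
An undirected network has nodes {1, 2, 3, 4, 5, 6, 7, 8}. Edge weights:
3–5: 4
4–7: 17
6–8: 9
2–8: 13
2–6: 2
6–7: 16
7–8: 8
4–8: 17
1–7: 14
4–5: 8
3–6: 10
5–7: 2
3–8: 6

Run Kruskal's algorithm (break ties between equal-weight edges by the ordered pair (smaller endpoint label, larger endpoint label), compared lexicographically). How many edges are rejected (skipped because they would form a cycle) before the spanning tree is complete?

3

Kruskal's algorithm — process edges by increasing weight (ties by edge label):
2–6 (2): add — endpoints in different components.
5–7 (2): add — endpoints in different components.
3–5 (4): add — endpoints in different components.
3–8 (6): add — endpoints in different components.
4–5 (8): add — endpoints in different components.
7–8 (8): skip — 7 and 8 already connected.
6–8 (9): add — endpoints in different components.
3–6 (10): skip — 3 and 6 already connected.
2–8 (13): skip — 2 and 8 already connected.
1–7 (14): add — endpoints in different components.
Edges rejected before the tree was complete: 3.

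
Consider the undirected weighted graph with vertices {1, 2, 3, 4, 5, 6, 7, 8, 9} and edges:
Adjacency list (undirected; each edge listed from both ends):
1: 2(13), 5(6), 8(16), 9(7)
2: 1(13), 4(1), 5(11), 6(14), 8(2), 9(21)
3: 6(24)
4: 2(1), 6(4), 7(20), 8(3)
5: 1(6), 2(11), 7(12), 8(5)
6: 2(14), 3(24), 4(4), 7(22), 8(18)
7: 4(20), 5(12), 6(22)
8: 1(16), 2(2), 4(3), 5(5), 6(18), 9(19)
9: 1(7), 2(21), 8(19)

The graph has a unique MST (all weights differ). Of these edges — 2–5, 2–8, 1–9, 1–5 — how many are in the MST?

Kruskal: consider edges lightest-first.
2–4 (1): add — endpoints in different components.
2–8 (2): add — endpoints in different components.
4–8 (3): skip — 4 and 8 already connected.
4–6 (4): add — endpoints in different components.
5–8 (5): add — endpoints in different components.
1–5 (6): add — endpoints in different components.
1–9 (7): add — endpoints in different components.
2–5 (11): skip — 2 and 5 already connected.
5–7 (12): add — endpoints in different components.
1–2 (13): skip — 1 and 2 already connected.
2–6 (14): skip — 2 and 6 already connected.
1–8 (16): skip — 1 and 8 already connected.
6–8 (18): skip — 6 and 8 already connected.
8–9 (19): skip — 8 and 9 already connected.
4–7 (20): skip — 4 and 7 already connected.
2–9 (21): skip — 2 and 9 already connected.
6–7 (22): skip — 6 and 7 already connected.
3–6 (24): add — endpoints in different components.
MST edge set: {2–4, 2–8, 4–6, 5–8, 1–5, 1–9, 5–7, 3–6}.
Of the listed edges, {2–8, 1–9, 1–5} are in the MST → 3.

3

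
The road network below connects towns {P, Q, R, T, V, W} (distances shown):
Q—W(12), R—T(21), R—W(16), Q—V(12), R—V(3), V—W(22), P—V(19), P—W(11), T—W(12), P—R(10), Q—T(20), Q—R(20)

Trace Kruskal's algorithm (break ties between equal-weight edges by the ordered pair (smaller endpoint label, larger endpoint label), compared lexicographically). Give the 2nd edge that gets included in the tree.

Sort edges by weight, then run Kruskal:
R—V (3): add. Components now {T} {W} {P} {R,V} {Q}
P—R (10): add. Components now {T} {W} {P,R,V} {Q}
P—W (11): add. Components now {T} {P,R,V,W} {Q}
Q—V (12): add. Components now {T} {P,Q,R,V,W}
Q—W (12): skip — W and Q already connected.
T—W (12): add. Components now {P,Q,R,T,V,W}
The 2nd edge added is P—R.

P-R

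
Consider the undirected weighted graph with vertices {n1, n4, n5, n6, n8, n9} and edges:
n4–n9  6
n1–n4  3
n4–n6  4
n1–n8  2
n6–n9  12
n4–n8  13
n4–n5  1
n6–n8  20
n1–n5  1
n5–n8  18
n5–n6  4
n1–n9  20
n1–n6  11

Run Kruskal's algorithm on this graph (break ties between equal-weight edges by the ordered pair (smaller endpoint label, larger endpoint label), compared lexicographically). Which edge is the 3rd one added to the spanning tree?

Kruskal's algorithm — process edges by increasing weight (ties by edge label):
n1–n5 (1): add — endpoints in different components.
n4–n5 (1): add — endpoints in different components.
n1–n8 (2): add — endpoints in different components.
n1–n4 (3): skip — n1 and n4 already connected.
n4–n6 (4): add — endpoints in different components.
n5–n6 (4): skip — n5 and n6 already connected.
n4–n9 (6): add — endpoints in different components.
The 3rd edge added is n1–n8.

n1-n8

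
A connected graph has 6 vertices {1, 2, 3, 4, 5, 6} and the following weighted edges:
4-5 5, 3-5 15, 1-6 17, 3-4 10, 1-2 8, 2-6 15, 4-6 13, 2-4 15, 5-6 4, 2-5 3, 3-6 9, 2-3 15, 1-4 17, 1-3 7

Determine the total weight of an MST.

27

Prim's algorithm from 1:
Step 1: frontier [1-3 7, 1-2 8, 1-4 17, 1-6 17] → take 1-3 (7); add 3.
Step 2: frontier [1-2 8, 1-4 17, 1-6 17, 3-6 9, 3-4 10, 2-3 15, 3-5 15] → take 1-2 (8); add 2.
Step 3: frontier [1-4 17, 1-6 17, 2-5 3, 2-4 15, 2-6 15, 3-6 9, 3-4 10, 3-5 15] → take 2-5 (3); add 5.
Step 4: frontier [1-4 17, 1-6 17, 2-4 15, 2-6 15, 3-6 9, 3-4 10, 5-6 4, 4-5 5] → take 5-6 (4); add 6.
Step 5: frontier [1-4 17, 2-4 15, 3-4 10, 4-5 5, 4-6 13] → take 4-5 (5); add 4.
MST edges: 1-3, 1-2, 2-5, 5-6, 4-5; total weight 7+8+3+4+5 = 27.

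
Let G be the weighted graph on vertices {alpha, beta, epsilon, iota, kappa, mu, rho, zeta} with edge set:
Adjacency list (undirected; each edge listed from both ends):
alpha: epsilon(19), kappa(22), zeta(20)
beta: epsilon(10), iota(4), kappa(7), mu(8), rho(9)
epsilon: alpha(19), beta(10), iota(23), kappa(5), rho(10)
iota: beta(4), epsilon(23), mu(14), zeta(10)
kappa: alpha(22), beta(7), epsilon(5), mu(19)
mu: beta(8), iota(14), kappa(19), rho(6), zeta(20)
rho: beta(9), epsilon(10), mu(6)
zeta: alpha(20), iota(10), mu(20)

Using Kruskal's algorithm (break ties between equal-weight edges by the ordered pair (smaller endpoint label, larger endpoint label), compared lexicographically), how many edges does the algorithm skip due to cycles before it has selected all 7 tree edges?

4

Kruskal: consider edges lightest-first.
beta–iota (4): add — endpoints in different components.
epsilon–kappa (5): add — endpoints in different components.
mu–rho (6): add — endpoints in different components.
beta–kappa (7): add — endpoints in different components.
beta–mu (8): add — endpoints in different components.
beta–rho (9): skip — beta and rho already connected.
beta–epsilon (10): skip — beta and epsilon already connected.
epsilon–rho (10): skip — epsilon and rho already connected.
iota–zeta (10): add — endpoints in different components.
iota–mu (14): skip — mu and iota already connected.
alpha–epsilon (19): add — endpoints in different components.
Edges rejected before the tree was complete: 4.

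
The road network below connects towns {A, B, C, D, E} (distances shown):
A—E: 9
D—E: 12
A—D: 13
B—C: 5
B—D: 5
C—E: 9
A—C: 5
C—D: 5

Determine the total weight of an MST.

24

Prim's algorithm from B:
Step 1: cheapest edge leaving the tree is B—C (5); add C.
Step 2: cheapest edge leaving the tree is A—C (5); add A.
Step 3: cheapest edge leaving the tree is B—D (5); add D.
Step 4: cheapest edge leaving the tree is A—E (9); add E.
MST edges: B—C, A—C, B—D, A—E; total weight 5+5+5+9 = 24.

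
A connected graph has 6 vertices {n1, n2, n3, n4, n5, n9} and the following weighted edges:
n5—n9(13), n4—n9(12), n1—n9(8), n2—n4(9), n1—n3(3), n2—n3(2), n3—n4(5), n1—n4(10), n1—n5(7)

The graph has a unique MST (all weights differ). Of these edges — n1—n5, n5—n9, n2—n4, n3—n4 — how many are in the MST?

2

Kruskal: consider edges lightest-first.
n2—n3 (2): add — endpoints in different components.
n1—n3 (3): add — endpoints in different components.
n3—n4 (5): add — endpoints in different components.
n1—n5 (7): add — endpoints in different components.
n1—n9 (8): add — endpoints in different components.
MST edge set: {n2—n3, n1—n3, n3—n4, n1—n5, n1—n9}.
Of the listed edges, {n1—n5, n3—n4} are in the MST → 2.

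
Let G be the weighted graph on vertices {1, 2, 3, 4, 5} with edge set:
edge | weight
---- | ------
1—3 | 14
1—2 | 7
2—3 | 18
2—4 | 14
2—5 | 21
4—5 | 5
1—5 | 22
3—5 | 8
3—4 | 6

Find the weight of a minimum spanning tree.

Kruskal's algorithm — process edges by increasing weight (ties by edge label):
4—5 (5): add — endpoints in different components.
3—4 (6): add — endpoints in different components.
1—2 (7): add — endpoints in different components.
3—5 (8): skip — 3 and 5 already connected.
1—3 (14): add — endpoints in different components.
MST edges: 4—5, 3—4, 1—2, 1—3; total weight 5+6+7+14 = 32.

32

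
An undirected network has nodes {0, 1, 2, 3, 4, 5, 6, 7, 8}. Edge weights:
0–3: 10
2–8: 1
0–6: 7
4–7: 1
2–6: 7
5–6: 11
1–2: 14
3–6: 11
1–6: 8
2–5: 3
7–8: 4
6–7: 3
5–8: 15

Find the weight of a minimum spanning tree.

37

Prim, starting at 2.
Step 1: cheapest edge leaving the tree is 2–8 (1); add 8.
Step 2: cheapest edge leaving the tree is 2–5 (3); add 5.
Step 3: cheapest edge leaving the tree is 7–8 (4); add 7.
Step 4: cheapest edge leaving the tree is 4–7 (1); add 4.
Step 5: cheapest edge leaving the tree is 6–7 (3); add 6.
Step 6: cheapest edge leaving the tree is 0–6 (7); add 0.
Step 7: cheapest edge leaving the tree is 1–6 (8); add 1.
Step 8: cheapest edge leaving the tree is 0–3 (10); add 3.
MST edges: 2–8, 2–5, 7–8, 4–7, 6–7, 0–6, 1–6, 0–3; total weight 1+3+4+1+3+7+8+10 = 37.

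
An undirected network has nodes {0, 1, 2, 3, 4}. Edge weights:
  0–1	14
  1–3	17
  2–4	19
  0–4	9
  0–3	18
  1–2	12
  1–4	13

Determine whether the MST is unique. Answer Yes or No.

Yes

Sort edges by weight, then run Kruskal:
0–4 (9): add — endpoints in different components.
1–2 (12): add — endpoints in different components.
1–4 (13): add — endpoints in different components.
0–1 (14): skip — 0 and 1 already connected.
1–3 (17): add — endpoints in different components.
Every non-tree edge has weight strictly greater than the heaviest edge on the tree path between its endpoints, so the MST is unique.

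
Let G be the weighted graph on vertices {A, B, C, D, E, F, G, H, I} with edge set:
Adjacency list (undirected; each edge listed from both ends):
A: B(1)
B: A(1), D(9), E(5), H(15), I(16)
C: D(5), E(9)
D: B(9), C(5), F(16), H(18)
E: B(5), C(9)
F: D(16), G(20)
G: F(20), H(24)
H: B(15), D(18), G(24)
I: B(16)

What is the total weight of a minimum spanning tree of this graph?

Prim's algorithm from H:
Step 1: frontier [B–H 15, D–H 18, G–H 24] → take B–H (15); add B.
Step 2: frontier [A–B 1, B–E 5, B–D 9, B–I 16, D–H 18, G–H 24] → take A–B (1); add A.
Step 3: frontier [B–E 5, B–D 9, B–I 16, D–H 18, G–H 24] → take B–E (5); add E.
Step 4: frontier [B–D 9, B–I 16, C–E 9, D–H 18, G–H 24] → take C–E (9); add C.
Step 5: frontier [B–D 9, B–I 16, C–D 5, D–H 18, G–H 24] → take C–D (5); add D.
Step 6: frontier [B–I 16, D–F 16, G–H 24] → take D–F (16); add F.
Step 7: frontier [B–I 16, F–G 20, G–H 24] → take B–I (16); add I.
Step 8: frontier [F–G 20, G–H 24] → take F–G (20); add G.
MST edges: B–H, A–B, B–E, C–E, C–D, D–F, B–I, F–G; total weight 15+1+5+9+5+16+16+20 = 87.

87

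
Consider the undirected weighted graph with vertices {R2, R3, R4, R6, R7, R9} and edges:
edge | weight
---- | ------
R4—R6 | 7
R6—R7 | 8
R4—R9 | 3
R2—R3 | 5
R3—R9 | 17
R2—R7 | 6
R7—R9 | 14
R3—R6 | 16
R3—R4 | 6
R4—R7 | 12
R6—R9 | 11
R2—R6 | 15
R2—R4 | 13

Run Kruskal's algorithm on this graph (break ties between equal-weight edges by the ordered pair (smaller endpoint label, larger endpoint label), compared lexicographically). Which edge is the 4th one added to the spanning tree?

R3-R4

Kruskal: consider edges lightest-first.
R4—R9 (3): add. Components now {R3} {R4,R9} {R7} {R2} {R6}
R2—R3 (5): add. Components now {R2,R3} {R4,R9} {R7} {R6}
R2—R7 (6): add. Components now {R2,R3,R7} {R4,R9} {R6}
R3—R4 (6): add. Components now {R2,R3,R4,R7,R9} {R6}
R4—R6 (7): add. Components now {R2,R3,R4,R6,R7,R9}
The 4th edge added is R3—R4.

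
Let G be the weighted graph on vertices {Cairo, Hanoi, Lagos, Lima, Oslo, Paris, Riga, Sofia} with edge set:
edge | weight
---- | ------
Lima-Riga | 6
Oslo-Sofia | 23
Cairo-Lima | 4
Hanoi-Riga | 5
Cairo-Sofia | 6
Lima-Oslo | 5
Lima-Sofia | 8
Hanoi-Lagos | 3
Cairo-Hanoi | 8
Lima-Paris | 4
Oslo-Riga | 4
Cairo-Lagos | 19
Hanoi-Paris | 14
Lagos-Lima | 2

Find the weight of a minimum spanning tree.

28

Grow the tree from Paris using Prim:
Step 1: cheapest edge leaving the tree is Lima-Paris (4); add Lima.
Step 2: cheapest edge leaving the tree is Lagos-Lima (2); add Lagos.
Step 3: cheapest edge leaving the tree is Hanoi-Lagos (3); add Hanoi.
Step 4: cheapest edge leaving the tree is Cairo-Lima (4); add Cairo.
Step 5: cheapest edge leaving the tree is Lima-Oslo (5); add Oslo.
Step 6: cheapest edge leaving the tree is Oslo-Riga (4); add Riga.
Step 7: cheapest edge leaving the tree is Cairo-Sofia (6); add Sofia.
MST edges: Lima-Paris, Lagos-Lima, Hanoi-Lagos, Cairo-Lima, Lima-Oslo, Oslo-Riga, Cairo-Sofia; total weight 4+2+3+4+5+4+6 = 28.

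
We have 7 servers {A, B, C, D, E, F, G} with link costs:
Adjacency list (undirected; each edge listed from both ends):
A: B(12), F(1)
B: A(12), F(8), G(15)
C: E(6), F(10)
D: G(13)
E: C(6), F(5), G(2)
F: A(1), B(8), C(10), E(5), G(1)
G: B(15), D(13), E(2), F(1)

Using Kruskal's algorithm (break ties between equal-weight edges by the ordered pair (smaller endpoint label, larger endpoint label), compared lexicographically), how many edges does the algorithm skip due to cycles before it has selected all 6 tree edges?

Kruskal: consider edges lightest-first.
A—F (1): add. Components now {A,F} {B} {C} {D} {E} {G}
F—G (1): add. Components now {A,F,G} {B} {C} {D} {E}
E—G (2): add. Components now {A,E,F,G} {B} {C} {D}
E—F (5): skip — E and F already connected.
C—E (6): add. Components now {A,C,E,F,G} {B} {D}
B—F (8): add. Components now {A,B,C,E,F,G} {D}
C—F (10): skip — C and F already connected.
A—B (12): skip — A and B already connected.
D—G (13): add. Components now {A,B,C,D,E,F,G}
Edges rejected before the tree was complete: 3.

3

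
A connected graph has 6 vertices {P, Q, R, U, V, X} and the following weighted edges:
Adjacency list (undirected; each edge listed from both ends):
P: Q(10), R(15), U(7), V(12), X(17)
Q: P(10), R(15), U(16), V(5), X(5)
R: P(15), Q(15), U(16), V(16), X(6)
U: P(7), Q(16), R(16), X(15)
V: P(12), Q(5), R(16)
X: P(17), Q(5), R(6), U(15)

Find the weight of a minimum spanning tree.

Prim's algorithm from P:
Step 1: cheapest edge leaving the tree is P–U (7); add U.
Step 2: cheapest edge leaving the tree is P–Q (10); add Q.
Step 3: cheapest edge leaving the tree is Q–V (5); add V.
Step 4: cheapest edge leaving the tree is Q–X (5); add X.
Step 5: cheapest edge leaving the tree is R–X (6); add R.
MST edges: P–U, P–Q, Q–V, Q–X, R–X; total weight 7+10+5+5+6 = 33.

33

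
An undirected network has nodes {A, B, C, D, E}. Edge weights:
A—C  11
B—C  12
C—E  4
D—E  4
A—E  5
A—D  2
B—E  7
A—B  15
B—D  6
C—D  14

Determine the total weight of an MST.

Kruskal: consider edges lightest-first.
A—D (2): add — endpoints in different components.
C—E (4): add — endpoints in different components.
D—E (4): add — endpoints in different components.
A—E (5): skip — A and E already connected.
B—D (6): add — endpoints in different components.
MST edges: A—D, C—E, D—E, B—D; total weight 2+4+4+6 = 16.

16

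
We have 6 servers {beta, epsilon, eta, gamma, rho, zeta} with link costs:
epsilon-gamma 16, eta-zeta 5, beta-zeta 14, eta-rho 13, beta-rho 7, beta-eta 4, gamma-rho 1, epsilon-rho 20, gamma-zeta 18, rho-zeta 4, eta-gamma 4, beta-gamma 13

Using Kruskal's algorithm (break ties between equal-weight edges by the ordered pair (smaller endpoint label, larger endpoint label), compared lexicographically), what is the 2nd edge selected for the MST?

beta-eta

Kruskal's algorithm — process edges by increasing weight (ties by edge label):
gamma-rho (1): add. Components now {epsilon} {gamma,rho} {zeta} {eta} {beta}
beta-eta (4): add. Components now {epsilon} {gamma,rho} {zeta} {beta,eta}
eta-gamma (4): add. Components now {epsilon} {beta,eta,gamma,rho} {zeta}
rho-zeta (4): add. Components now {epsilon} {beta,eta,gamma,rho,zeta}
eta-zeta (5): skip — zeta and eta already connected.
beta-rho (7): skip — rho and beta already connected.
beta-gamma (13): skip — gamma and beta already connected.
eta-rho (13): skip — rho and eta already connected.
beta-zeta (14): skip — zeta and beta already connected.
epsilon-gamma (16): add. Components now {beta,epsilon,eta,gamma,rho,zeta}
The 2nd edge added is beta-eta.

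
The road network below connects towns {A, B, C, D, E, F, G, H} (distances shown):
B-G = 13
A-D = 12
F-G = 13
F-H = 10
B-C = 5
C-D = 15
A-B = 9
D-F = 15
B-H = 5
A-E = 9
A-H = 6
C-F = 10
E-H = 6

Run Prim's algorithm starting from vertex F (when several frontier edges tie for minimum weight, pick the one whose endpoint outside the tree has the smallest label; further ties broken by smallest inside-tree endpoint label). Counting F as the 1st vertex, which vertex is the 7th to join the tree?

D

Grow the tree from F using Prim:
Step 1: frontier [C-F 10, F-H 10, F-G 13, D-F 15] → take C-F (10); add C.
Step 2: frontier [B-C 5, C-D 15, F-H 10, F-G 13, D-F 15] → take B-C (5); add B.
Step 3: frontier [B-H 5, A-B 9, B-G 13, C-D 15, F-H 10, F-G 13, D-F 15] → take B-H (5); add H.
Step 4: frontier [A-B 9, B-G 13, C-D 15, F-G 13, D-F 15, A-H 6, E-H 6] → take A-H (6); add A.
Step 5: frontier [A-E 9, A-D 12, B-G 13, C-D 15, F-G 13, D-F 15, E-H 6] → take E-H (6); add E.
Step 6: frontier [A-D 12, B-G 13, C-D 15, F-G 13, D-F 15] → take A-D (12); add D.
Step 7: frontier [B-G 13, F-G 13] → take B-G (13); add G.
Vertex order: F, C, B, H, A, E, D, G. The 7th vertex is D.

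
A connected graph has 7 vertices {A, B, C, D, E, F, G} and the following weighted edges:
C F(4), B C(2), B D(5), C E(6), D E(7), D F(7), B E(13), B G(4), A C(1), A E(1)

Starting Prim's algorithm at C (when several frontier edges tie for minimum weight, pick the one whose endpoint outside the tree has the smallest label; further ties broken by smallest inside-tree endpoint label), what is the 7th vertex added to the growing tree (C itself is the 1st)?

D

Grow the tree from C using Prim:
Step 1: cheapest edge leaving the tree is A C (1); add A.
Step 2: cheapest edge leaving the tree is A E (1); add E.
Step 3: cheapest edge leaving the tree is B C (2); add B.
Step 4: cheapest edge leaving the tree is C F (4); add F.
Step 5: cheapest edge leaving the tree is B G (4); add G.
Step 6: cheapest edge leaving the tree is B D (5); add D.
Vertex order: C, A, E, B, F, G, D. The 7th vertex is D.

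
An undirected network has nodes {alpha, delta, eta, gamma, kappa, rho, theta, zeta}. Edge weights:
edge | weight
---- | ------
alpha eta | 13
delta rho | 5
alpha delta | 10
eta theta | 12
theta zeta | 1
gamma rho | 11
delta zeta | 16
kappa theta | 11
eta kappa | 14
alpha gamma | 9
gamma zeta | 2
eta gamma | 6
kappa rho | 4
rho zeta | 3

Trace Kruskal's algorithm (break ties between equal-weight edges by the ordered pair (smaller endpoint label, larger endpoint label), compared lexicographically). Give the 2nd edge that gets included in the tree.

gamma-zeta

Sort edges by weight, then run Kruskal:
theta zeta (1): add — endpoints in different components.
gamma zeta (2): add — endpoints in different components.
rho zeta (3): add — endpoints in different components.
kappa rho (4): add — endpoints in different components.
delta rho (5): add — endpoints in different components.
eta gamma (6): add — endpoints in different components.
alpha gamma (9): add — endpoints in different components.
The 2nd edge added is gamma zeta.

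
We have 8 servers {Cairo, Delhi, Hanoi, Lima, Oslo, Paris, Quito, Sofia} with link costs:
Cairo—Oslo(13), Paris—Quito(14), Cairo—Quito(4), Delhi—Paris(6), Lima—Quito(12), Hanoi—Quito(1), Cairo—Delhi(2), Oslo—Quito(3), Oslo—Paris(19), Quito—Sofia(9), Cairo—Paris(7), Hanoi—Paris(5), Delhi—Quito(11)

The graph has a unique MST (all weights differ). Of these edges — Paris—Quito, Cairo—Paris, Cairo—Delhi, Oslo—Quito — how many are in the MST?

2

Sort edges by weight, then run Kruskal:
Hanoi—Quito (1): add — endpoints in different components.
Cairo—Delhi (2): add — endpoints in different components.
Oslo—Quito (3): add — endpoints in different components.
Cairo—Quito (4): add — endpoints in different components.
Hanoi—Paris (5): add — endpoints in different components.
Delhi—Paris (6): skip — Delhi and Paris already connected.
Cairo—Paris (7): skip — Cairo and Paris already connected.
Quito—Sofia (9): add — endpoints in different components.
Delhi—Quito (11): skip — Delhi and Quito already connected.
Lima—Quito (12): add — endpoints in different components.
MST edge set: {Hanoi—Quito, Cairo—Delhi, Oslo—Quito, Cairo—Quito, Hanoi—Paris, Quito—Sofia, Lima—Quito}.
Of the listed edges, {Cairo—Delhi, Oslo—Quito} are in the MST → 2.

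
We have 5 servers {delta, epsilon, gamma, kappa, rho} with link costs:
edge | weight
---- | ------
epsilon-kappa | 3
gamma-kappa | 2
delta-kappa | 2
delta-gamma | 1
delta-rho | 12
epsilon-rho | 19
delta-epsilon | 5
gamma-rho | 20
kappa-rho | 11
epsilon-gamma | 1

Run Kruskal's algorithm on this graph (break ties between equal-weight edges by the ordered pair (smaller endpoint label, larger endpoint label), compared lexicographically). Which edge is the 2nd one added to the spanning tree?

epsilon-gamma

Sort edges by weight, then run Kruskal:
delta-gamma (1): add — endpoints in different components.
epsilon-gamma (1): add — endpoints in different components.
delta-kappa (2): add — endpoints in different components.
gamma-kappa (2): skip — gamma and kappa already connected.
epsilon-kappa (3): skip — kappa and epsilon already connected.
delta-epsilon (5): skip — delta and epsilon already connected.
kappa-rho (11): add — endpoints in different components.
The 2nd edge added is epsilon-gamma.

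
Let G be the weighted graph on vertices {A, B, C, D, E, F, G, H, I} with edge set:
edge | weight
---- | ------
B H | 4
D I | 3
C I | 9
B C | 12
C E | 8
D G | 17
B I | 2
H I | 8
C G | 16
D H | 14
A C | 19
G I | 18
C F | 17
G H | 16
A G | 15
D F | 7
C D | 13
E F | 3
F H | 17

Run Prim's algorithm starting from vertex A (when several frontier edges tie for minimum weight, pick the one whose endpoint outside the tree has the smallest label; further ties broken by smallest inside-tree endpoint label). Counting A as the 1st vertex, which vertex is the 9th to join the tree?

H

Prim, starting at A.
Step 1: cheapest edge leaving the tree is A G (15); add G.
Step 2: cheapest edge leaving the tree is C G (16); add C.
Step 3: cheapest edge leaving the tree is C E (8); add E.
Step 4: cheapest edge leaving the tree is E F (3); add F.
Step 5: cheapest edge leaving the tree is D F (7); add D.
Step 6: cheapest edge leaving the tree is D I (3); add I.
Step 7: cheapest edge leaving the tree is B I (2); add B.
Step 8: cheapest edge leaving the tree is B H (4); add H.
Vertex order: A, G, C, E, F, D, I, B, H. The 9th vertex is H.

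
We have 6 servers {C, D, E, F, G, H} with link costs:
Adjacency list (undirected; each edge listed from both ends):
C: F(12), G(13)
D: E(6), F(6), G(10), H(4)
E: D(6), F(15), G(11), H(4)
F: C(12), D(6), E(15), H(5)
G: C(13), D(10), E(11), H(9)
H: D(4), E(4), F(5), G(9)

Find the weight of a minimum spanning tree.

34

Grow the tree from D using Prim:
Step 1: cheapest edge leaving the tree is D H (4); add H.
Step 2: cheapest edge leaving the tree is E H (4); add E.
Step 3: cheapest edge leaving the tree is F H (5); add F.
Step 4: cheapest edge leaving the tree is G H (9); add G.
Step 5: cheapest edge leaving the tree is C F (12); add C.
MST edges: D H, E H, F H, G H, C F; total weight 4+4+5+9+12 = 34.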